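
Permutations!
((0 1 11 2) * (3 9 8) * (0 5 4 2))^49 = ((0 1 11)(2 5 4)(3 9 8))^49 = (0 1 11)(2 5 4)(3 9 8)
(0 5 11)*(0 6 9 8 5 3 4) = (0 3 4)(5 11 6 9 8) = [3, 1, 2, 4, 0, 11, 9, 7, 5, 8, 10, 6]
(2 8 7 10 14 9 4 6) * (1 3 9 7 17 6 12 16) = (1 3 9 4 12 16)(2 8 17 6)(7 10 14) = [0, 3, 8, 9, 12, 5, 2, 10, 17, 4, 14, 11, 16, 13, 7, 15, 1, 6]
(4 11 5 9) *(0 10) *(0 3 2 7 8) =(0 10 3 2 7 8)(4 11 5 9) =[10, 1, 7, 2, 11, 9, 6, 8, 0, 4, 3, 5]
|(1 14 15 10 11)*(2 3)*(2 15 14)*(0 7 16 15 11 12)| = |(0 7 16 15 10 12)(1 2 3 11)| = 12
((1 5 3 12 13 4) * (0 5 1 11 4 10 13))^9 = (0 5 3 12)(4 11)(10 13)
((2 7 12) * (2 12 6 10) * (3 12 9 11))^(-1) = (2 10 6 7)(3 11 9 12)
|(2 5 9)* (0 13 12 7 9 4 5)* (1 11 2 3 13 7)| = 18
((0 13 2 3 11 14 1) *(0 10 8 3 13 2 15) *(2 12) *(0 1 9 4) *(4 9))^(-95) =((0 12 2 13 15 1 10 8 3 11 14 4))^(-95) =(0 12 2 13 15 1 10 8 3 11 14 4)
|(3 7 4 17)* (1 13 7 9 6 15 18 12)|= |(1 13 7 4 17 3 9 6 15 18 12)|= 11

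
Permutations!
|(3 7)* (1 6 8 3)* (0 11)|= |(0 11)(1 6 8 3 7)|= 10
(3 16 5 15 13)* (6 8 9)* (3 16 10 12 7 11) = (3 10 12 7 11)(5 15 13 16)(6 8 9) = [0, 1, 2, 10, 4, 15, 8, 11, 9, 6, 12, 3, 7, 16, 14, 13, 5]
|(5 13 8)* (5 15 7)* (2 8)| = 6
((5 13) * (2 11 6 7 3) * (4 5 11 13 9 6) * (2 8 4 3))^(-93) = ((2 13 11 3 8 4 5 9 6 7))^(-93) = (2 9 8 13 6 4 11 7 5 3)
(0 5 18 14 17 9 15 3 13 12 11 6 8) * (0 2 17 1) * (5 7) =(0 7 5 18 14 1)(2 17 9 15 3 13 12 11 6 8) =[7, 0, 17, 13, 4, 18, 8, 5, 2, 15, 10, 6, 11, 12, 1, 3, 16, 9, 14]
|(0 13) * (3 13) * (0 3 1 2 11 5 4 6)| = |(0 1 2 11 5 4 6)(3 13)| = 14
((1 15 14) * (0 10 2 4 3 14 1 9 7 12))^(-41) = (0 3 12 4 7 2 9 10 14)(1 15)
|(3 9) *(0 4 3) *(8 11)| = |(0 4 3 9)(8 11)| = 4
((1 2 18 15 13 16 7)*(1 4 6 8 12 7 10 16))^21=(1 2 18 15 13)(4 6 8 12 7)(10 16)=((1 2 18 15 13)(4 6 8 12 7)(10 16))^21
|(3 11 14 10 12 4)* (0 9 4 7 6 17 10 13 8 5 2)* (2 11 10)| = 10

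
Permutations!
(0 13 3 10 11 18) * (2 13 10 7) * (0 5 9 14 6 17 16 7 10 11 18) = (0 11)(2 13 3 10 18 5 9 14 6 17 16 7) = [11, 1, 13, 10, 4, 9, 17, 2, 8, 14, 18, 0, 12, 3, 6, 15, 7, 16, 5]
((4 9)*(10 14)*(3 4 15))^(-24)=(15)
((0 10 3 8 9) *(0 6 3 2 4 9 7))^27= (10)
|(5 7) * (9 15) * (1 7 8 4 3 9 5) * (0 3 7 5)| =|(0 3 9 15)(1 5 8 4 7)| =20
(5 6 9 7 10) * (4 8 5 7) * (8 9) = [0, 1, 2, 3, 9, 6, 8, 10, 5, 4, 7] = (4 9)(5 6 8)(7 10)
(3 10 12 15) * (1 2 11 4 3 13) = (1 2 11 4 3 10 12 15 13) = [0, 2, 11, 10, 3, 5, 6, 7, 8, 9, 12, 4, 15, 1, 14, 13]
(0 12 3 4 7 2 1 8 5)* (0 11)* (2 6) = (0 12 3 4 7 6 2 1 8 5 11) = [12, 8, 1, 4, 7, 11, 2, 6, 5, 9, 10, 0, 3]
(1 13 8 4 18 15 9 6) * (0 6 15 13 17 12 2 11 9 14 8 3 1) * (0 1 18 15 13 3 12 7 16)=(0 6 1 17 7 16)(2 11 9 13 12)(3 18)(4 15 14 8)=[6, 17, 11, 18, 15, 5, 1, 16, 4, 13, 10, 9, 2, 12, 8, 14, 0, 7, 3]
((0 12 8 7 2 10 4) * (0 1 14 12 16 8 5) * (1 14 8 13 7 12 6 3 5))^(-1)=((0 16 13 7 2 10 4 14 6 3 5)(1 8 12))^(-1)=(0 5 3 6 14 4 10 2 7 13 16)(1 12 8)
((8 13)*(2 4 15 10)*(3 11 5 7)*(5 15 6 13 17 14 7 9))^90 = (2 14)(3 6)(4 7)(8 15)(10 17)(11 13)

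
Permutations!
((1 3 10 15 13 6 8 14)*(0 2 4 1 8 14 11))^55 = ((0 2 4 1 3 10 15 13 6 14 8 11))^55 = (0 13 4 14 3 11 15 2 6 1 8 10)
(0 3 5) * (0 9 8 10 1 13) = [3, 13, 2, 5, 4, 9, 6, 7, 10, 8, 1, 11, 12, 0] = (0 3 5 9 8 10 1 13)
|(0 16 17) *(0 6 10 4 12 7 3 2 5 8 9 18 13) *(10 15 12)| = 14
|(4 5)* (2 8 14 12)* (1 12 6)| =|(1 12 2 8 14 6)(4 5)| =6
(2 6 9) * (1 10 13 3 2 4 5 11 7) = (1 10 13 3 2 6 9 4 5 11 7) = [0, 10, 6, 2, 5, 11, 9, 1, 8, 4, 13, 7, 12, 3]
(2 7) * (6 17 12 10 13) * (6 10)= [0, 1, 7, 3, 4, 5, 17, 2, 8, 9, 13, 11, 6, 10, 14, 15, 16, 12]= (2 7)(6 17 12)(10 13)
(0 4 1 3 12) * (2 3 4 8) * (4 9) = (0 8 2 3 12)(1 9 4) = [8, 9, 3, 12, 1, 5, 6, 7, 2, 4, 10, 11, 0]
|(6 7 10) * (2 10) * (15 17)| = |(2 10 6 7)(15 17)| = 4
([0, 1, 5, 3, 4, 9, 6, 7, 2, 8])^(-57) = [0, 1, 8, 3, 4, 2, 6, 7, 9, 5]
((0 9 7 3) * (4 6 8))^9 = ((0 9 7 3)(4 6 8))^9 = (0 9 7 3)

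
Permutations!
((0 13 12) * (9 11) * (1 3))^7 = ((0 13 12)(1 3)(9 11))^7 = (0 13 12)(1 3)(9 11)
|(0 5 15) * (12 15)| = 4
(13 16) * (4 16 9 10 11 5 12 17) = (4 16 13 9 10 11 5 12 17) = [0, 1, 2, 3, 16, 12, 6, 7, 8, 10, 11, 5, 17, 9, 14, 15, 13, 4]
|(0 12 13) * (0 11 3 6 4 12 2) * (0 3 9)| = |(0 2 3 6 4 12 13 11 9)| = 9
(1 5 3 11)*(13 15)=(1 5 3 11)(13 15)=[0, 5, 2, 11, 4, 3, 6, 7, 8, 9, 10, 1, 12, 15, 14, 13]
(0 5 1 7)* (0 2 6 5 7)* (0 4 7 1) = (0 1 4 7 2 6 5) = [1, 4, 6, 3, 7, 0, 5, 2]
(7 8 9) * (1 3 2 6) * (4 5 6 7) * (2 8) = (1 3 8 9 4 5 6)(2 7) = [0, 3, 7, 8, 5, 6, 1, 2, 9, 4]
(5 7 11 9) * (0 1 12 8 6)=(0 1 12 8 6)(5 7 11 9)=[1, 12, 2, 3, 4, 7, 0, 11, 6, 5, 10, 9, 8]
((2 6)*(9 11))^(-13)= ((2 6)(9 11))^(-13)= (2 6)(9 11)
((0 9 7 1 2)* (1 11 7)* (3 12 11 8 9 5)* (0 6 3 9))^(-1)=((0 5 9 1 2 6 3 12 11 7 8))^(-1)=(0 8 7 11 12 3 6 2 1 9 5)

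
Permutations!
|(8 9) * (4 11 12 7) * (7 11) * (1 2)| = 2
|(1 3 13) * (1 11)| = |(1 3 13 11)| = 4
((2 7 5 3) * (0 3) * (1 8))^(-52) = (8)(0 7 3 5 2)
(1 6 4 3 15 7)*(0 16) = (0 16)(1 6 4 3 15 7) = [16, 6, 2, 15, 3, 5, 4, 1, 8, 9, 10, 11, 12, 13, 14, 7, 0]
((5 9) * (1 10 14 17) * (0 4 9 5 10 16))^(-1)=((0 4 9 10 14 17 1 16))^(-1)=(0 16 1 17 14 10 9 4)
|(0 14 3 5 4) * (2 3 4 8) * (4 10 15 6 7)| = |(0 14 10 15 6 7 4)(2 3 5 8)| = 28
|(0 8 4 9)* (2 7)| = 4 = |(0 8 4 9)(2 7)|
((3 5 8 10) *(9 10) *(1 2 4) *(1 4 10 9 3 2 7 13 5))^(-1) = (1 3 8 5 13 7)(2 10)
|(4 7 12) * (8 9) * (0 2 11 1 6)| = |(0 2 11 1 6)(4 7 12)(8 9)| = 30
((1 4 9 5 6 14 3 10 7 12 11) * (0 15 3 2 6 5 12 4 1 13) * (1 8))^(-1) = ((0 15 3 10 7 4 9 12 11 13)(1 8)(2 6 14))^(-1) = (0 13 11 12 9 4 7 10 3 15)(1 8)(2 14 6)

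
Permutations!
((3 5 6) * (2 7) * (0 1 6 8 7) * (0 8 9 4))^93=((0 1 6 3 5 9 4)(2 8 7))^93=(0 6 5 4 1 3 9)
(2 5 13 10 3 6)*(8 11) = [0, 1, 5, 6, 4, 13, 2, 7, 11, 9, 3, 8, 12, 10] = (2 5 13 10 3 6)(8 11)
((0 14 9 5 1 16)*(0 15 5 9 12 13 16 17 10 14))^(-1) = (1 5 15 16 13 12 14 10 17)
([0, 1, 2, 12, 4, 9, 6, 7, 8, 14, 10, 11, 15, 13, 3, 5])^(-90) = (15)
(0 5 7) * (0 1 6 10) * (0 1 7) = (0 5)(1 6 10) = [5, 6, 2, 3, 4, 0, 10, 7, 8, 9, 1]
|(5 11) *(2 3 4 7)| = 4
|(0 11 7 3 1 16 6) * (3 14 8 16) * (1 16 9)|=|(0 11 7 14 8 9 1 3 16 6)|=10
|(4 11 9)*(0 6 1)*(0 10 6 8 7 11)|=6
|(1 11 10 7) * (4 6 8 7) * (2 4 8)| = 15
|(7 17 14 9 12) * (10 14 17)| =5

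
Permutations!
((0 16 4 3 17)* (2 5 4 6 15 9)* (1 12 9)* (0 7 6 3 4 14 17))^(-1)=(0 3 16)(1 15 6 7 17 14 5 2 9 12)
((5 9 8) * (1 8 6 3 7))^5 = ((1 8 5 9 6 3 7))^5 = (1 3 9 8 7 6 5)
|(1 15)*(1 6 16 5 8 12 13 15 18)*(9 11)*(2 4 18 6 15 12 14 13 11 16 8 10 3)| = 15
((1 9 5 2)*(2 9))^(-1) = (1 2)(5 9)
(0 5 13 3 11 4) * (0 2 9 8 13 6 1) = (0 5 6 1)(2 9 8 13 3 11 4) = [5, 0, 9, 11, 2, 6, 1, 7, 13, 8, 10, 4, 12, 3]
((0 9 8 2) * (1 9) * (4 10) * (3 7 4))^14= ((0 1 9 8 2)(3 7 4 10))^14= (0 2 8 9 1)(3 4)(7 10)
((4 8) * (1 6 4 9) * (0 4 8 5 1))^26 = ((0 4 5 1 6 8 9))^26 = (0 8 1 4 9 6 5)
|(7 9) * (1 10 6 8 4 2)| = 6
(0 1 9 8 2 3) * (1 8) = [8, 9, 3, 0, 4, 5, 6, 7, 2, 1] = (0 8 2 3)(1 9)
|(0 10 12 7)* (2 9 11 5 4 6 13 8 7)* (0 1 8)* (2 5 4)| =30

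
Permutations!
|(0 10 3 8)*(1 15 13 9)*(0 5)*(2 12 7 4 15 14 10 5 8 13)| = 30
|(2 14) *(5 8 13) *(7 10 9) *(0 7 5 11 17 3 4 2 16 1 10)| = |(0 7)(1 10 9 5 8 13 11 17 3 4 2 14 16)| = 26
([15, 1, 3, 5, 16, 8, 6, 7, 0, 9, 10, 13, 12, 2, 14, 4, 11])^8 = (0 5 2 11 4)(3 13 16 15 8)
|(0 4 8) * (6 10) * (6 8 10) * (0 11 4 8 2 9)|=7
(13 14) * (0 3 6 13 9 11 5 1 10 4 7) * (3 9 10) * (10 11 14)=[9, 3, 2, 6, 7, 1, 13, 0, 8, 14, 4, 5, 12, 10, 11]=(0 9 14 11 5 1 3 6 13 10 4 7)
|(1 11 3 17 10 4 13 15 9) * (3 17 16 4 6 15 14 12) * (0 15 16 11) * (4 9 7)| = 15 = |(0 15 7 4 13 14 12 3 11 17 10 6 16 9 1)|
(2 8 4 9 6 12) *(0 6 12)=[6, 1, 8, 3, 9, 5, 0, 7, 4, 12, 10, 11, 2]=(0 6)(2 8 4 9 12)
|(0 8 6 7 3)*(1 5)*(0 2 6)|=4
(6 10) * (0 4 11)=(0 4 11)(6 10)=[4, 1, 2, 3, 11, 5, 10, 7, 8, 9, 6, 0]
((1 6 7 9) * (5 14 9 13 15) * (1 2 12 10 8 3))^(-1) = (1 3 8 10 12 2 9 14 5 15 13 7 6)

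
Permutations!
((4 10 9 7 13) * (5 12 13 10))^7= (4 13 12 5)(7 10 9)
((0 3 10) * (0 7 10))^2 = (10)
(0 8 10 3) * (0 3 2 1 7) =[8, 7, 1, 3, 4, 5, 6, 0, 10, 9, 2] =(0 8 10 2 1 7)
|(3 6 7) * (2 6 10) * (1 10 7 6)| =|(1 10 2)(3 7)| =6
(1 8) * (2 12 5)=(1 8)(2 12 5)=[0, 8, 12, 3, 4, 2, 6, 7, 1, 9, 10, 11, 5]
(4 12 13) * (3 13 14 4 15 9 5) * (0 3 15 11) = (0 3 13 11)(4 12 14)(5 15 9) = [3, 1, 2, 13, 12, 15, 6, 7, 8, 5, 10, 0, 14, 11, 4, 9]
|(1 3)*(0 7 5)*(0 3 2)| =6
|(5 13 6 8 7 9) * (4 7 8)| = |(4 7 9 5 13 6)| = 6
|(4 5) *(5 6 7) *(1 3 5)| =6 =|(1 3 5 4 6 7)|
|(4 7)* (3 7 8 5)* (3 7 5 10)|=6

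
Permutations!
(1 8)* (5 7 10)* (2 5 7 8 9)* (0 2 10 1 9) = [2, 0, 5, 3, 4, 8, 6, 1, 9, 10, 7] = (0 2 5 8 9 10 7 1)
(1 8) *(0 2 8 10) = (0 2 8 1 10) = [2, 10, 8, 3, 4, 5, 6, 7, 1, 9, 0]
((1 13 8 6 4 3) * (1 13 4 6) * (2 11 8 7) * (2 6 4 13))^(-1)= (1 8 11 2 3 4 6 7 13)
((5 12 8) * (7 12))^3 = (5 8 12 7)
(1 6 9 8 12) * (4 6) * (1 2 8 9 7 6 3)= (1 4 3)(2 8 12)(6 7)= [0, 4, 8, 1, 3, 5, 7, 6, 12, 9, 10, 11, 2]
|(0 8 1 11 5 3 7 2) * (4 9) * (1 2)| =30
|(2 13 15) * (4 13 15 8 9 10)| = 10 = |(2 15)(4 13 8 9 10)|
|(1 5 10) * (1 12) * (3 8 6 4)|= 4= |(1 5 10 12)(3 8 6 4)|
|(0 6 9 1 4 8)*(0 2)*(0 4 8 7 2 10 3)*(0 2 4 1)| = |(0 6 9)(1 8 10 3 2)(4 7)| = 30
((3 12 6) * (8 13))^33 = (8 13)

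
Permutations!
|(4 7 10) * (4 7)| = 2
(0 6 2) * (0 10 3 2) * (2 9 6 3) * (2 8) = (0 3 9 6)(2 10 8) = [3, 1, 10, 9, 4, 5, 0, 7, 2, 6, 8]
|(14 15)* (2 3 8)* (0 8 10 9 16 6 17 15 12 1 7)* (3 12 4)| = 18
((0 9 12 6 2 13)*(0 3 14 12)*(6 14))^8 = ((0 9)(2 13 3 6)(12 14))^8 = (14)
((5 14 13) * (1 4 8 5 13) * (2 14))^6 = ((1 4 8 5 2 14))^6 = (14)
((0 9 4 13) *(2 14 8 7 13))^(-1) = ((0 9 4 2 14 8 7 13))^(-1) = (0 13 7 8 14 2 4 9)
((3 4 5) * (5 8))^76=(8)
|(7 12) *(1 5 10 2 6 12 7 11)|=7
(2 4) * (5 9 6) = (2 4)(5 9 6) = [0, 1, 4, 3, 2, 9, 5, 7, 8, 6]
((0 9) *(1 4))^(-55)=(0 9)(1 4)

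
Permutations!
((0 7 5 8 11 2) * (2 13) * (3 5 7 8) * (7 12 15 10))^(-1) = ((0 8 11 13 2)(3 5)(7 12 15 10))^(-1) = (0 2 13 11 8)(3 5)(7 10 15 12)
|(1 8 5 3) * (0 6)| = |(0 6)(1 8 5 3)| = 4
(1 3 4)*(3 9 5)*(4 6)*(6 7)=(1 9 5 3 7 6 4)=[0, 9, 2, 7, 1, 3, 4, 6, 8, 5]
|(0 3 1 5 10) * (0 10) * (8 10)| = |(0 3 1 5)(8 10)| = 4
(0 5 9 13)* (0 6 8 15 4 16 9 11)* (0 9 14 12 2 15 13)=(0 5 11 9)(2 15 4 16 14 12)(6 8 13)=[5, 1, 15, 3, 16, 11, 8, 7, 13, 0, 10, 9, 2, 6, 12, 4, 14]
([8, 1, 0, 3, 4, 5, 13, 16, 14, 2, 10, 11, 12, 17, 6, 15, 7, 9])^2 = [14, 1, 8, 3, 4, 5, 17, 7, 6, 0, 10, 11, 12, 9, 13, 15, 16, 2]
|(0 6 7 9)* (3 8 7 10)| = 7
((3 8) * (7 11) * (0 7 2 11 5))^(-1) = ((0 7 5)(2 11)(3 8))^(-1) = (0 5 7)(2 11)(3 8)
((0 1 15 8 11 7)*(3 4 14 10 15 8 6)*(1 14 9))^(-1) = ((0 14 10 15 6 3 4 9 1 8 11 7))^(-1) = (0 7 11 8 1 9 4 3 6 15 10 14)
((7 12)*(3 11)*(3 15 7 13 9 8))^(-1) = (3 8 9 13 12 7 15 11)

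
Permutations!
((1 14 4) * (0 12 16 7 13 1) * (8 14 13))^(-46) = (0 7 4 16 14 12 8)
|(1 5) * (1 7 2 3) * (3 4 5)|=4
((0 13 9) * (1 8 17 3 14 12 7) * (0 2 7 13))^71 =((1 8 17 3 14 12 13 9 2 7))^71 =(1 8 17 3 14 12 13 9 2 7)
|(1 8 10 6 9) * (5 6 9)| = |(1 8 10 9)(5 6)| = 4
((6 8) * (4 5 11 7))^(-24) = ((4 5 11 7)(6 8))^(-24) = (11)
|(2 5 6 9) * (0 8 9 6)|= 5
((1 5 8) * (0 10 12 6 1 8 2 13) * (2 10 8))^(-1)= (0 13 2 8)(1 6 12 10 5)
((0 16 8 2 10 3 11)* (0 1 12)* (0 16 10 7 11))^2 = (0 3 10)(1 16 2 11 12 8 7)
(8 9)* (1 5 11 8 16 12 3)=(1 5 11 8 9 16 12 3)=[0, 5, 2, 1, 4, 11, 6, 7, 9, 16, 10, 8, 3, 13, 14, 15, 12]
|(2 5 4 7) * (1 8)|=4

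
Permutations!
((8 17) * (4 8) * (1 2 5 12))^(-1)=((1 2 5 12)(4 8 17))^(-1)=(1 12 5 2)(4 17 8)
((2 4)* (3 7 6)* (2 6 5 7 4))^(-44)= (7)(3 4 6)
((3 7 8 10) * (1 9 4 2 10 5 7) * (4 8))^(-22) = (1 4 9 2 8 10 5 3 7) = ((1 9 8 5 7 4 2 10 3))^(-22)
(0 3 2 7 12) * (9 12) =[3, 1, 7, 2, 4, 5, 6, 9, 8, 12, 10, 11, 0] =(0 3 2 7 9 12)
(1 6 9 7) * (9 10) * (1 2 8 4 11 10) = (1 6)(2 8 4 11 10 9 7) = [0, 6, 8, 3, 11, 5, 1, 2, 4, 7, 9, 10]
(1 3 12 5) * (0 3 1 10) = (0 3 12 5 10) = [3, 1, 2, 12, 4, 10, 6, 7, 8, 9, 0, 11, 5]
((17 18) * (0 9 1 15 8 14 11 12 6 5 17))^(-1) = (0 18 17 5 6 12 11 14 8 15 1 9)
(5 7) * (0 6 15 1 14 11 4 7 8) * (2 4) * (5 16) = [6, 14, 4, 3, 7, 8, 15, 16, 0, 9, 10, 2, 12, 13, 11, 1, 5] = (0 6 15 1 14 11 2 4 7 16 5 8)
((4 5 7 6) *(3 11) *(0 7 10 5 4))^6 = (11)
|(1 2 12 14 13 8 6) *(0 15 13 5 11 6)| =|(0 15 13 8)(1 2 12 14 5 11 6)| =28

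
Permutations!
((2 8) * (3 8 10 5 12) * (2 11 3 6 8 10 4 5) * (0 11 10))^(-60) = (2 12 10 5 8 4 6)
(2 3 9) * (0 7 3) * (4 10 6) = (0 7 3 9 2)(4 10 6) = [7, 1, 0, 9, 10, 5, 4, 3, 8, 2, 6]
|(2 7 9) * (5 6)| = 6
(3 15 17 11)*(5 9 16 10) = (3 15 17 11)(5 9 16 10) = [0, 1, 2, 15, 4, 9, 6, 7, 8, 16, 5, 3, 12, 13, 14, 17, 10, 11]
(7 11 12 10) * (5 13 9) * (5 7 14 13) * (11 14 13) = (7 14 11 12 10 13 9) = [0, 1, 2, 3, 4, 5, 6, 14, 8, 7, 13, 12, 10, 9, 11]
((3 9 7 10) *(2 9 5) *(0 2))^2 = (0 9 10 5 2 7 3)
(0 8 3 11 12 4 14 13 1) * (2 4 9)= (0 8 3 11 12 9 2 4 14 13 1)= [8, 0, 4, 11, 14, 5, 6, 7, 3, 2, 10, 12, 9, 1, 13]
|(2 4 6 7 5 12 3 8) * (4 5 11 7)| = 10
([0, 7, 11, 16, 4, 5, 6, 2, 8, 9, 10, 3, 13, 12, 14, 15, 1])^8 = [0, 2, 3, 1, 4, 5, 6, 11, 8, 9, 10, 16, 12, 13, 14, 15, 7]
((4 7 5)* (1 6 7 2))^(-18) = (7)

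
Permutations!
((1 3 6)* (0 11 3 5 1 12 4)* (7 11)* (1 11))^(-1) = ((0 7 1 5 11 3 6 12 4))^(-1) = (0 4 12 6 3 11 5 1 7)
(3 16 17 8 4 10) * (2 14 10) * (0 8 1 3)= [8, 3, 14, 16, 2, 5, 6, 7, 4, 9, 0, 11, 12, 13, 10, 15, 17, 1]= (0 8 4 2 14 10)(1 3 16 17)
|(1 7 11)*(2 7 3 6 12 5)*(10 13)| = |(1 3 6 12 5 2 7 11)(10 13)| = 8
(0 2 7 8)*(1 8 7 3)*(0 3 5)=(0 2 5)(1 8 3)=[2, 8, 5, 1, 4, 0, 6, 7, 3]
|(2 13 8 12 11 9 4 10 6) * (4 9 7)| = |(2 13 8 12 11 7 4 10 6)| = 9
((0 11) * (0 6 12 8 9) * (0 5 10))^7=(0 10 5 9 8 12 6 11)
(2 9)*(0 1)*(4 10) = (0 1)(2 9)(4 10) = [1, 0, 9, 3, 10, 5, 6, 7, 8, 2, 4]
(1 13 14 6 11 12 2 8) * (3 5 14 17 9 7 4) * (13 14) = [0, 14, 8, 5, 3, 13, 11, 4, 1, 7, 10, 12, 2, 17, 6, 15, 16, 9] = (1 14 6 11 12 2 8)(3 5 13 17 9 7 4)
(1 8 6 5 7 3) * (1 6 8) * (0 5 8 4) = (0 5 7 3 6 8 4) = [5, 1, 2, 6, 0, 7, 8, 3, 4]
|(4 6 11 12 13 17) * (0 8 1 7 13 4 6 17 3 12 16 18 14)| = 14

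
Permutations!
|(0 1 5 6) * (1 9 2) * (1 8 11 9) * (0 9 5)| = 6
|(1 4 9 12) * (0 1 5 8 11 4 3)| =|(0 1 3)(4 9 12 5 8 11)| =6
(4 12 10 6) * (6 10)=[0, 1, 2, 3, 12, 5, 4, 7, 8, 9, 10, 11, 6]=(4 12 6)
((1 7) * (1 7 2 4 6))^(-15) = (7)(1 2 4 6) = ((7)(1 2 4 6))^(-15)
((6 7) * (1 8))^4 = (8)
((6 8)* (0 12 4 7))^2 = ((0 12 4 7)(6 8))^2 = (0 4)(7 12)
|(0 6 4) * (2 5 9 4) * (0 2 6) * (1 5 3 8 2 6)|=15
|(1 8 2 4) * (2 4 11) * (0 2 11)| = 6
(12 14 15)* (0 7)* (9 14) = (0 7)(9 14 15 12) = [7, 1, 2, 3, 4, 5, 6, 0, 8, 14, 10, 11, 9, 13, 15, 12]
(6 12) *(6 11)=(6 12 11)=[0, 1, 2, 3, 4, 5, 12, 7, 8, 9, 10, 6, 11]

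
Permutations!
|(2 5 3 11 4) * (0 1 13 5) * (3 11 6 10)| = 21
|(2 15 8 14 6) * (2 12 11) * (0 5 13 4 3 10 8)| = 13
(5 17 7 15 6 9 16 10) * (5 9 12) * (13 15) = (5 17 7 13 15 6 12)(9 16 10) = [0, 1, 2, 3, 4, 17, 12, 13, 8, 16, 9, 11, 5, 15, 14, 6, 10, 7]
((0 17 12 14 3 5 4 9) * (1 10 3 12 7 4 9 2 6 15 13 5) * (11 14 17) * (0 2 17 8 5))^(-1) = ((0 11 14 12 8 5 9 2 6 15 13)(1 10 3)(4 17 7))^(-1) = (0 13 15 6 2 9 5 8 12 14 11)(1 3 10)(4 7 17)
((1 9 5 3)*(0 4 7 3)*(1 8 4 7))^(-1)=((0 7 3 8 4 1 9 5))^(-1)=(0 5 9 1 4 8 3 7)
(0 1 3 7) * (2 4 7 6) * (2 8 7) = (0 1 3 6 8 7)(2 4) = [1, 3, 4, 6, 2, 5, 8, 0, 7]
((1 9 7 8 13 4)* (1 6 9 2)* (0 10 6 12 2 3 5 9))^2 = (0 6 10)(1 5 7 13 12)(2 3 9 8 4)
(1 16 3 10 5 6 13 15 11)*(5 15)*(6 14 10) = [0, 16, 2, 6, 4, 14, 13, 7, 8, 9, 15, 1, 12, 5, 10, 11, 3] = (1 16 3 6 13 5 14 10 15 11)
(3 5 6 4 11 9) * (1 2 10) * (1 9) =(1 2 10 9 3 5 6 4 11) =[0, 2, 10, 5, 11, 6, 4, 7, 8, 3, 9, 1]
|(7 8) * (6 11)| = |(6 11)(7 8)| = 2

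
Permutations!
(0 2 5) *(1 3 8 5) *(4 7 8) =(0 2 1 3 4 7 8 5) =[2, 3, 1, 4, 7, 0, 6, 8, 5]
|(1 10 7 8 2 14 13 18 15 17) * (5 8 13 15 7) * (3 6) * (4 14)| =|(1 10 5 8 2 4 14 15 17)(3 6)(7 13 18)| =18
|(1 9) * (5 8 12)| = |(1 9)(5 8 12)| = 6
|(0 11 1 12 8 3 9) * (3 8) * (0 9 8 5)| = 7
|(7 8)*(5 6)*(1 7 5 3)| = 6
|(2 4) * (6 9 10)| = |(2 4)(6 9 10)| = 6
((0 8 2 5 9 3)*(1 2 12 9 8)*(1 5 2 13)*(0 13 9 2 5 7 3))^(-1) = (0 9 1 13 3 7)(2 12 8 5) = ((0 7 3 13 1 9)(2 5 8 12))^(-1)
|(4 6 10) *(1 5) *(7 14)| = |(1 5)(4 6 10)(7 14)| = 6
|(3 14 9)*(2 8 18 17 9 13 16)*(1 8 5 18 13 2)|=|(1 8 13 16)(2 5 18 17 9 3 14)|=28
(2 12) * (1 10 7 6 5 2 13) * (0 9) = (0 9)(1 10 7 6 5 2 12 13) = [9, 10, 12, 3, 4, 2, 5, 6, 8, 0, 7, 11, 13, 1]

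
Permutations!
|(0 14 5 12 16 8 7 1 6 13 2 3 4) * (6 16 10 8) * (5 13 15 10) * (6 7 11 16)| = 24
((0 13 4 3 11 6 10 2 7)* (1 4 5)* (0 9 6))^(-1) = ((0 13 5 1 4 3 11)(2 7 9 6 10))^(-1) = (0 11 3 4 1 5 13)(2 10 6 9 7)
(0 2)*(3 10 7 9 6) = (0 2)(3 10 7 9 6) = [2, 1, 0, 10, 4, 5, 3, 9, 8, 6, 7]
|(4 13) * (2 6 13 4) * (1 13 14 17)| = |(1 13 2 6 14 17)| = 6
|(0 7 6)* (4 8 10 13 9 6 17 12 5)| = 11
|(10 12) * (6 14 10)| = 4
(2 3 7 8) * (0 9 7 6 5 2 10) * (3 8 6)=(0 9 7 6 5 2 8 10)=[9, 1, 8, 3, 4, 2, 5, 6, 10, 7, 0]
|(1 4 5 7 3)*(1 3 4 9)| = 6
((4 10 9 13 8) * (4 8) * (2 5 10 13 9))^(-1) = ((2 5 10)(4 13))^(-1) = (2 10 5)(4 13)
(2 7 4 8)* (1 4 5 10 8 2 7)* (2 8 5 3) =(1 4 8 7 3 2)(5 10) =[0, 4, 1, 2, 8, 10, 6, 3, 7, 9, 5]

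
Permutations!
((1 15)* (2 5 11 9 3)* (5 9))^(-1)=((1 15)(2 9 3)(5 11))^(-1)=(1 15)(2 3 9)(5 11)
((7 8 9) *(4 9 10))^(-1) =((4 9 7 8 10))^(-1) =(4 10 8 7 9)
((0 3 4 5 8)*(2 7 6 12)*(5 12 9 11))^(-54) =((0 3 4 12 2 7 6 9 11 5 8))^(-54) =(0 3 4 12 2 7 6 9 11 5 8)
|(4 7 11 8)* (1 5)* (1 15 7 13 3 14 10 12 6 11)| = 36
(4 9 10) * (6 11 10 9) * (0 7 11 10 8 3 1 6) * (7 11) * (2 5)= [11, 6, 5, 1, 0, 2, 10, 7, 3, 9, 4, 8]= (0 11 8 3 1 6 10 4)(2 5)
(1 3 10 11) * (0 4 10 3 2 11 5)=[4, 2, 11, 3, 10, 0, 6, 7, 8, 9, 5, 1]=(0 4 10 5)(1 2 11)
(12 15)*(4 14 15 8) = (4 14 15 12 8) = [0, 1, 2, 3, 14, 5, 6, 7, 4, 9, 10, 11, 8, 13, 15, 12]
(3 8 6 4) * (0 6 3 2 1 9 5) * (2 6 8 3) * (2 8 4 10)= (0 4 6 10 2 1 9 5)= [4, 9, 1, 3, 6, 0, 10, 7, 8, 5, 2]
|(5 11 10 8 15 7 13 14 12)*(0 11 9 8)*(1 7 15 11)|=|(15)(0 1 7 13 14 12 5 9 8 11 10)|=11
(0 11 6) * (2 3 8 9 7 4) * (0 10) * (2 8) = (0 11 6 10)(2 3)(4 8 9 7) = [11, 1, 3, 2, 8, 5, 10, 4, 9, 7, 0, 6]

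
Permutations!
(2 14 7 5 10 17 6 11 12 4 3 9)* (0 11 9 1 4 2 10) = (0 11 12 2 14 7 5)(1 4 3)(6 9 10 17) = [11, 4, 14, 1, 3, 0, 9, 5, 8, 10, 17, 12, 2, 13, 7, 15, 16, 6]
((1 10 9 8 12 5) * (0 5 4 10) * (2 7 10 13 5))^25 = ((0 2 7 10 9 8 12 4 13 5 1))^25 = (0 10 12 5 2 9 4 1 7 8 13)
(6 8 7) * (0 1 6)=[1, 6, 2, 3, 4, 5, 8, 0, 7]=(0 1 6 8 7)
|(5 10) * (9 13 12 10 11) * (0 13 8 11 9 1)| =|(0 13 12 10 5 9 8 11 1)| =9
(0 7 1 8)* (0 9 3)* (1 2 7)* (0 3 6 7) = [1, 8, 0, 3, 4, 5, 7, 2, 9, 6] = (0 1 8 9 6 7 2)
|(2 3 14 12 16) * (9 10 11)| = |(2 3 14 12 16)(9 10 11)| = 15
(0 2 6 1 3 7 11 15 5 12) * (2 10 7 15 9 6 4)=(0 10 7 11 9 6 1 3 15 5 12)(2 4)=[10, 3, 4, 15, 2, 12, 1, 11, 8, 6, 7, 9, 0, 13, 14, 5]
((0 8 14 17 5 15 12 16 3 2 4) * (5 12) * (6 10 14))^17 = (0 12 8 16 6 3 10 2 14 4 17)(5 15)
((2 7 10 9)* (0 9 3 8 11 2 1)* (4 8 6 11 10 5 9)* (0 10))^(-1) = ((0 4 8)(1 10 3 6 11 2 7 5 9))^(-1) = (0 8 4)(1 9 5 7 2 11 6 3 10)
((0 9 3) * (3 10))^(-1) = (0 3 10 9)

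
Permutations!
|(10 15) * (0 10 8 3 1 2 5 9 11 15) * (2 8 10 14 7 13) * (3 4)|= |(0 14 7 13 2 5 9 11 15 10)(1 8 4 3)|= 20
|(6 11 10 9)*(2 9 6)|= 6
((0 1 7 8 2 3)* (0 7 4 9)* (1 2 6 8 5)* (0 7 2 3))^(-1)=((0 3 2)(1 4 9 7 5)(6 8))^(-1)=(0 2 3)(1 5 7 9 4)(6 8)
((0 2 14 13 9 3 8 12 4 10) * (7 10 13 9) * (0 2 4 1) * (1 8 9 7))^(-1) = ((0 4 13 1)(2 14 7 10)(3 9)(8 12))^(-1) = (0 1 13 4)(2 10 7 14)(3 9)(8 12)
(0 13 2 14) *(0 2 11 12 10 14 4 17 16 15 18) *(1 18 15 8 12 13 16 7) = (0 16 8 12 10 14 2 4 17 7 1 18)(11 13) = [16, 18, 4, 3, 17, 5, 6, 1, 12, 9, 14, 13, 10, 11, 2, 15, 8, 7, 0]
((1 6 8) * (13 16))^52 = (16)(1 6 8)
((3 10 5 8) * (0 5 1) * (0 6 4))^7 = (0 4 6 1 10 3 8 5)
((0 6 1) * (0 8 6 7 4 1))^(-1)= (0 6 8 1 4 7)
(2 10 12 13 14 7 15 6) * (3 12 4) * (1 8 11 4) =[0, 8, 10, 12, 3, 5, 2, 15, 11, 9, 1, 4, 13, 14, 7, 6] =(1 8 11 4 3 12 13 14 7 15 6 2 10)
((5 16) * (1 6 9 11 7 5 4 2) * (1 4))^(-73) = ((1 6 9 11 7 5 16)(2 4))^(-73) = (1 7 6 5 9 16 11)(2 4)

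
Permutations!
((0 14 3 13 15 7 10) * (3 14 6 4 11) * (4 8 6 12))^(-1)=(0 10 7 15 13 3 11 4 12)(6 8)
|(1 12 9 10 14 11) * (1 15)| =|(1 12 9 10 14 11 15)| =7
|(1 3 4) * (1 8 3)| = |(3 4 8)| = 3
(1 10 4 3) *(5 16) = (1 10 4 3)(5 16) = [0, 10, 2, 1, 3, 16, 6, 7, 8, 9, 4, 11, 12, 13, 14, 15, 5]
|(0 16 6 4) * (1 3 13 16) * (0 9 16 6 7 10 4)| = |(0 1 3 13 6)(4 9 16 7 10)| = 5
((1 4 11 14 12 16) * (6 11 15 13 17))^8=((1 4 15 13 17 6 11 14 12 16))^8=(1 12 11 17 15)(4 16 14 6 13)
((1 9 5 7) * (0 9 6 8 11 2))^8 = (0 2 11 8 6 1 7 5 9)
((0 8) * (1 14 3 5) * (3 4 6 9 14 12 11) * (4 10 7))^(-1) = (0 8)(1 5 3 11 12)(4 7 10 14 9 6)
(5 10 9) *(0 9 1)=(0 9 5 10 1)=[9, 0, 2, 3, 4, 10, 6, 7, 8, 5, 1]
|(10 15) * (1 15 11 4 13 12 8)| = |(1 15 10 11 4 13 12 8)| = 8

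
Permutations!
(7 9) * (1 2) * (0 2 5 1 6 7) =[2, 5, 6, 3, 4, 1, 7, 9, 8, 0] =(0 2 6 7 9)(1 5)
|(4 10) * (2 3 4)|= 4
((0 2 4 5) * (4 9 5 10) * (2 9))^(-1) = ((0 9 5)(4 10))^(-1) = (0 5 9)(4 10)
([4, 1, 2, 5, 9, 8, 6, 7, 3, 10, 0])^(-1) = (0 10 9 4)(3 8 5)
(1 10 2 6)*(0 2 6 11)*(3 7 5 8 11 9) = (0 2 9 3 7 5 8 11)(1 10 6) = [2, 10, 9, 7, 4, 8, 1, 5, 11, 3, 6, 0]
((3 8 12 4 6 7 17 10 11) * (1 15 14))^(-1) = (1 14 15)(3 11 10 17 7 6 4 12 8)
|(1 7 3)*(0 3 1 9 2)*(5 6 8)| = |(0 3 9 2)(1 7)(5 6 8)| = 12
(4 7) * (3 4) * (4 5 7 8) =(3 5 7)(4 8) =[0, 1, 2, 5, 8, 7, 6, 3, 4]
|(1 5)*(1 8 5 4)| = 2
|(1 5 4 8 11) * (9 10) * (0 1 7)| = |(0 1 5 4 8 11 7)(9 10)| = 14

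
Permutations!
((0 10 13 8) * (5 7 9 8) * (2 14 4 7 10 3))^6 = (0 9 4 2)(3 8 7 14) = ((0 3 2 14 4 7 9 8)(5 10 13))^6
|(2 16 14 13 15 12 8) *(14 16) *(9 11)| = |(16)(2 14 13 15 12 8)(9 11)| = 6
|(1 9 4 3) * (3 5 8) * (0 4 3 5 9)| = 10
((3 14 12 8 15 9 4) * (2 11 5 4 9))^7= ((2 11 5 4 3 14 12 8 15))^7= (2 8 14 4 11 15 12 3 5)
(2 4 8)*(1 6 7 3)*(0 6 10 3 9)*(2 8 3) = (0 6 7 9)(1 10 2 4 3) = [6, 10, 4, 1, 3, 5, 7, 9, 8, 0, 2]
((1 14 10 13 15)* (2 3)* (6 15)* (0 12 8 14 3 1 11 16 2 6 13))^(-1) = ((0 12 8 14 10)(1 3 6 15 11 16 2))^(-1) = (0 10 14 8 12)(1 2 16 11 15 6 3)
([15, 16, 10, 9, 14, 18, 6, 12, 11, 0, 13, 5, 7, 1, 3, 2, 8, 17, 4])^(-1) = [9, 13, 15, 14, 18, 11, 6, 12, 16, 3, 2, 8, 7, 10, 4, 0, 1, 17, 5]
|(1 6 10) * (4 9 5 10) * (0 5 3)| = 8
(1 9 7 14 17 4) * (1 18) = (1 9 7 14 17 4 18) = [0, 9, 2, 3, 18, 5, 6, 14, 8, 7, 10, 11, 12, 13, 17, 15, 16, 4, 1]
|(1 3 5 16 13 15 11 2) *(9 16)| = |(1 3 5 9 16 13 15 11 2)| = 9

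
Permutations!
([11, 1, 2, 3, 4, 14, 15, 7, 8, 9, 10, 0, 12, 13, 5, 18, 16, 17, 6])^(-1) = [11, 1, 2, 3, 4, 14, 18, 7, 8, 9, 10, 0, 12, 13, 5, 6, 16, 17, 15]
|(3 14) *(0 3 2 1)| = |(0 3 14 2 1)| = 5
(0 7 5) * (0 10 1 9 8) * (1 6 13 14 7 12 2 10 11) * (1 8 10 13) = (0 12 2 13 14 7 5 11 8)(1 9 10 6) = [12, 9, 13, 3, 4, 11, 1, 5, 0, 10, 6, 8, 2, 14, 7]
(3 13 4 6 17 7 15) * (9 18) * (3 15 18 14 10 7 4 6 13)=(4 13 6 17)(7 18 9 14 10)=[0, 1, 2, 3, 13, 5, 17, 18, 8, 14, 7, 11, 12, 6, 10, 15, 16, 4, 9]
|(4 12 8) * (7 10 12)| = 5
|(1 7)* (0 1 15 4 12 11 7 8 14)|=|(0 1 8 14)(4 12 11 7 15)|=20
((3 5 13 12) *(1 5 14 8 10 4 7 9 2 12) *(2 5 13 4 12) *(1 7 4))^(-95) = (14)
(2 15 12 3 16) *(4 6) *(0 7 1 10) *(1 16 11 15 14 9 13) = (0 7 16 2 14 9 13 1 10)(3 11 15 12)(4 6) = [7, 10, 14, 11, 6, 5, 4, 16, 8, 13, 0, 15, 3, 1, 9, 12, 2]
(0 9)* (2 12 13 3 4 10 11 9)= (0 2 12 13 3 4 10 11 9)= [2, 1, 12, 4, 10, 5, 6, 7, 8, 0, 11, 9, 13, 3]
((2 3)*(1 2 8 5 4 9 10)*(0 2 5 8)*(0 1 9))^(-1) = (0 4 5 1 3 2)(9 10)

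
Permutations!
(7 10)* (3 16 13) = (3 16 13)(7 10) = [0, 1, 2, 16, 4, 5, 6, 10, 8, 9, 7, 11, 12, 3, 14, 15, 13]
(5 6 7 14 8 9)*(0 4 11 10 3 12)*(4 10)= (0 10 3 12)(4 11)(5 6 7 14 8 9)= [10, 1, 2, 12, 11, 6, 7, 14, 9, 5, 3, 4, 0, 13, 8]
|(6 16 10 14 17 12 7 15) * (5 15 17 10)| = |(5 15 6 16)(7 17 12)(10 14)| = 12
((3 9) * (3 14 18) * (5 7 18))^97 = ((3 9 14 5 7 18))^97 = (3 9 14 5 7 18)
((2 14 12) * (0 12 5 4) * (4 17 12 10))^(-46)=(0 4 10)(2 12 17 5 14)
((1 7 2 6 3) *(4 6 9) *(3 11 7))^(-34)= ((1 3)(2 9 4 6 11 7))^(-34)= (2 4 11)(6 7 9)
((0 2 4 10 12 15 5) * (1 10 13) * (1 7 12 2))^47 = (0 12 4 1 15 13 10 5 7 2)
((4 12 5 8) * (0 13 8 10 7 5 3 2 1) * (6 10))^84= (0 12)(1 4)(2 8)(3 13)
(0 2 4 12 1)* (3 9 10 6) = [2, 0, 4, 9, 12, 5, 3, 7, 8, 10, 6, 11, 1] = (0 2 4 12 1)(3 9 10 6)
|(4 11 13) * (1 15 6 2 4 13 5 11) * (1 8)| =|(1 15 6 2 4 8)(5 11)| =6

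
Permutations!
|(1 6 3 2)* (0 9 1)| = 6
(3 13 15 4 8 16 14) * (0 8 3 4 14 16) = (16)(0 8)(3 13 15 14 4) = [8, 1, 2, 13, 3, 5, 6, 7, 0, 9, 10, 11, 12, 15, 4, 14, 16]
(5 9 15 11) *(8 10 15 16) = [0, 1, 2, 3, 4, 9, 6, 7, 10, 16, 15, 5, 12, 13, 14, 11, 8] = (5 9 16 8 10 15 11)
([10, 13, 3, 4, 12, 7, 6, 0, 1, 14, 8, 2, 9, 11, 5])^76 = [2, 12, 5, 7, 0, 13, 6, 11, 4, 8, 3, 14, 10, 9, 1]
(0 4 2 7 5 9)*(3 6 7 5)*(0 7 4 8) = (0 8)(2 5 9 7 3 6 4) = [8, 1, 5, 6, 2, 9, 4, 3, 0, 7]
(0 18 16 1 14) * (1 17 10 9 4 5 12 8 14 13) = [18, 13, 2, 3, 5, 12, 6, 7, 14, 4, 9, 11, 8, 1, 0, 15, 17, 10, 16] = (0 18 16 17 10 9 4 5 12 8 14)(1 13)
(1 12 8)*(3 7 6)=(1 12 8)(3 7 6)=[0, 12, 2, 7, 4, 5, 3, 6, 1, 9, 10, 11, 8]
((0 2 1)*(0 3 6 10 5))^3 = (0 3 5 1 10 2 6)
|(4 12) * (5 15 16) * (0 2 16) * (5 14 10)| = 14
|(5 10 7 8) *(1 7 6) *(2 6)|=7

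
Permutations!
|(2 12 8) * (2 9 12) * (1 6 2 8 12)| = |(12)(1 6 2 8 9)| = 5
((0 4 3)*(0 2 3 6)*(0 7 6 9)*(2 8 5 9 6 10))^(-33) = (0 8 10 4 5 2 6 9 3 7)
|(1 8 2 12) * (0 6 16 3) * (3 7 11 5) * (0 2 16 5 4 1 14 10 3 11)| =|(0 6 5 11 4 1 8 16 7)(2 12 14 10 3)| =45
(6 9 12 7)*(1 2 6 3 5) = (1 2 6 9 12 7 3 5) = [0, 2, 6, 5, 4, 1, 9, 3, 8, 12, 10, 11, 7]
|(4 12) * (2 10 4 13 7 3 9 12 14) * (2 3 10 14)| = 9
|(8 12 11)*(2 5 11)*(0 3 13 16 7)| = 5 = |(0 3 13 16 7)(2 5 11 8 12)|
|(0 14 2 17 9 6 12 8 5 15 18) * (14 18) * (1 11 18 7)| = |(0 7 1 11 18)(2 17 9 6 12 8 5 15 14)| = 45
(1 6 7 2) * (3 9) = (1 6 7 2)(3 9) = [0, 6, 1, 9, 4, 5, 7, 2, 8, 3]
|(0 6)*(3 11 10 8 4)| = 10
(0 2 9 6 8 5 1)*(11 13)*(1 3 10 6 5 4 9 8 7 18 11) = (0 2 8 4 9 5 3 10 6 7 18 11 13 1) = [2, 0, 8, 10, 9, 3, 7, 18, 4, 5, 6, 13, 12, 1, 14, 15, 16, 17, 11]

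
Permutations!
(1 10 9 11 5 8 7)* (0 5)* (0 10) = (0 5 8 7 1)(9 11 10) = [5, 0, 2, 3, 4, 8, 6, 1, 7, 11, 9, 10]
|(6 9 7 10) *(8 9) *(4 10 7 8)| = |(4 10 6)(8 9)| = 6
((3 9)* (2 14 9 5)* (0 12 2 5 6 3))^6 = (0 12 2 14 9) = ((0 12 2 14 9)(3 6))^6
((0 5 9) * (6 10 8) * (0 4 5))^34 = ((4 5 9)(6 10 8))^34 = (4 5 9)(6 10 8)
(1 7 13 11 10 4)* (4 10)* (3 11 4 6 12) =(1 7 13 4)(3 11 6 12) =[0, 7, 2, 11, 1, 5, 12, 13, 8, 9, 10, 6, 3, 4]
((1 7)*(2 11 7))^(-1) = (1 7 11 2)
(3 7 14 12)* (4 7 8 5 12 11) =(3 8 5 12)(4 7 14 11) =[0, 1, 2, 8, 7, 12, 6, 14, 5, 9, 10, 4, 3, 13, 11]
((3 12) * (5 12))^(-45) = ((3 5 12))^(-45) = (12)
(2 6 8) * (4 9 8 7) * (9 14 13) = (2 6 7 4 14 13 9 8) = [0, 1, 6, 3, 14, 5, 7, 4, 2, 8, 10, 11, 12, 9, 13]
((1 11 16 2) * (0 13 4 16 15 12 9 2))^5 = (0 13 4 16)(1 2 9 12 15 11)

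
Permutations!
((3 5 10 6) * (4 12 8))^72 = (12)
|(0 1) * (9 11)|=2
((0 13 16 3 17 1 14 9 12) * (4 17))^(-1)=(0 12 9 14 1 17 4 3 16 13)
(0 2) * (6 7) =(0 2)(6 7) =[2, 1, 0, 3, 4, 5, 7, 6]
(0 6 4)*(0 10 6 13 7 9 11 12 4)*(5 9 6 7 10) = [13, 1, 2, 3, 5, 9, 0, 6, 8, 11, 7, 12, 4, 10] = (0 13 10 7 6)(4 5 9 11 12)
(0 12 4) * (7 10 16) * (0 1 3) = (0 12 4 1 3)(7 10 16) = [12, 3, 2, 0, 1, 5, 6, 10, 8, 9, 16, 11, 4, 13, 14, 15, 7]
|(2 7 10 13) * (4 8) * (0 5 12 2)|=|(0 5 12 2 7 10 13)(4 8)|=14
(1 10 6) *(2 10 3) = (1 3 2 10 6) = [0, 3, 10, 2, 4, 5, 1, 7, 8, 9, 6]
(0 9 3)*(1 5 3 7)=(0 9 7 1 5 3)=[9, 5, 2, 0, 4, 3, 6, 1, 8, 7]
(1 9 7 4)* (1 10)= (1 9 7 4 10)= [0, 9, 2, 3, 10, 5, 6, 4, 8, 7, 1]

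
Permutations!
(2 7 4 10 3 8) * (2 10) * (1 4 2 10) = (1 4 10 3 8)(2 7) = [0, 4, 7, 8, 10, 5, 6, 2, 1, 9, 3]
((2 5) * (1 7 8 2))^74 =((1 7 8 2 5))^74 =(1 5 2 8 7)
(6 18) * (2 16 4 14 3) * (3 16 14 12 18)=(2 14 16 4 12 18 6 3)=[0, 1, 14, 2, 12, 5, 3, 7, 8, 9, 10, 11, 18, 13, 16, 15, 4, 17, 6]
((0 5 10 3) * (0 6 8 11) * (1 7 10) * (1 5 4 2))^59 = (0 11 8 6 3 10 7 1 2 4)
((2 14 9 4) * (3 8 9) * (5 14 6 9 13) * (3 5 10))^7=(2 4 9 6)(3 10 13 8)(5 14)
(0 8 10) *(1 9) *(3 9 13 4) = [8, 13, 2, 9, 3, 5, 6, 7, 10, 1, 0, 11, 12, 4] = (0 8 10)(1 13 4 3 9)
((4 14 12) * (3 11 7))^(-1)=((3 11 7)(4 14 12))^(-1)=(3 7 11)(4 12 14)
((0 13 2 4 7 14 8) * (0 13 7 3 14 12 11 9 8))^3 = (0 11 13 3 7 9 2 14 12 8 4)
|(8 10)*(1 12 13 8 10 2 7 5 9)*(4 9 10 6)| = 11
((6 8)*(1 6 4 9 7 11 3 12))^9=(12)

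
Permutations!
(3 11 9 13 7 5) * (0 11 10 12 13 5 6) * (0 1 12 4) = (0 11 9 5 3 10 4)(1 12 13 7 6) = [11, 12, 2, 10, 0, 3, 1, 6, 8, 5, 4, 9, 13, 7]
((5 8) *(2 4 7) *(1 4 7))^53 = ((1 4)(2 7)(5 8))^53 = (1 4)(2 7)(5 8)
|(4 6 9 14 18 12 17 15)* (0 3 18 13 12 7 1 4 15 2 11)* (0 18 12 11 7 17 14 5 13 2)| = 15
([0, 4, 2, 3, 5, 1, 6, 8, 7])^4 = [0, 4, 2, 3, 5, 1, 6, 7, 8]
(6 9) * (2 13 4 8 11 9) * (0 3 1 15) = [3, 15, 13, 1, 8, 5, 2, 7, 11, 6, 10, 9, 12, 4, 14, 0] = (0 3 1 15)(2 13 4 8 11 9 6)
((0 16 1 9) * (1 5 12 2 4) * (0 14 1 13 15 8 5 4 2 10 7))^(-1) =((0 16 4 13 15 8 5 12 10 7)(1 9 14))^(-1) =(0 7 10 12 5 8 15 13 4 16)(1 14 9)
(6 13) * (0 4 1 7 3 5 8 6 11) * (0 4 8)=(0 8 6 13 11 4 1 7 3 5)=[8, 7, 2, 5, 1, 0, 13, 3, 6, 9, 10, 4, 12, 11]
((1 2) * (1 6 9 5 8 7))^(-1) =((1 2 6 9 5 8 7))^(-1) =(1 7 8 5 9 6 2)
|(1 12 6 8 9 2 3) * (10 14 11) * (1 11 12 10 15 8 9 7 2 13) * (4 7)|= 7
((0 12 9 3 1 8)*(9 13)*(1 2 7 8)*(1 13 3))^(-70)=((0 12 3 2 7 8)(1 13 9))^(-70)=(0 3 7)(1 9 13)(2 8 12)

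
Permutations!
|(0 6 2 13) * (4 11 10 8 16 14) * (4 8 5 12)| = 60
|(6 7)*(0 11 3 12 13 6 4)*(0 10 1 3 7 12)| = |(0 11 7 4 10 1 3)(6 12 13)| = 21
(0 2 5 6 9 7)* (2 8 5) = (0 8 5 6 9 7) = [8, 1, 2, 3, 4, 6, 9, 0, 5, 7]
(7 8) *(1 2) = (1 2)(7 8) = [0, 2, 1, 3, 4, 5, 6, 8, 7]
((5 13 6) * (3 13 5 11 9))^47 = (3 6 9 13 11)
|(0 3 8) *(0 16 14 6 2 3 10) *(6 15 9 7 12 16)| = 12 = |(0 10)(2 3 8 6)(7 12 16 14 15 9)|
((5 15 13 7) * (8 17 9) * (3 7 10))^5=((3 7 5 15 13 10)(8 17 9))^5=(3 10 13 15 5 7)(8 9 17)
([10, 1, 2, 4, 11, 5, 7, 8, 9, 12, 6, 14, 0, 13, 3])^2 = [6, 1, 2, 11, 14, 5, 8, 9, 12, 0, 7, 3, 10, 13, 4]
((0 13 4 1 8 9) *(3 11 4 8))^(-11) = ((0 13 8 9)(1 3 11 4))^(-11) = (0 13 8 9)(1 3 11 4)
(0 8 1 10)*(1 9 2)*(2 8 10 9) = (0 10)(1 9 8 2) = [10, 9, 1, 3, 4, 5, 6, 7, 2, 8, 0]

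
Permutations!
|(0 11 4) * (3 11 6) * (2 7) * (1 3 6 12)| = |(0 12 1 3 11 4)(2 7)| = 6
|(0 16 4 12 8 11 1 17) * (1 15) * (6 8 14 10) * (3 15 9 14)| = 24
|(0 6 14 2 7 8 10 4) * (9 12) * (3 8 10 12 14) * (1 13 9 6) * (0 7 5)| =|(0 1 13 9 14 2 5)(3 8 12 6)(4 7 10)| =84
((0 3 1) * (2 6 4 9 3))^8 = ((0 2 6 4 9 3 1))^8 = (0 2 6 4 9 3 1)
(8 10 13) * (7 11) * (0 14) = [14, 1, 2, 3, 4, 5, 6, 11, 10, 9, 13, 7, 12, 8, 0] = (0 14)(7 11)(8 10 13)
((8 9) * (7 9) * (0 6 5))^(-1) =(0 5 6)(7 8 9)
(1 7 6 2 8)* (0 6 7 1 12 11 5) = (0 6 2 8 12 11 5) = [6, 1, 8, 3, 4, 0, 2, 7, 12, 9, 10, 5, 11]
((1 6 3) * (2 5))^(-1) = (1 3 6)(2 5)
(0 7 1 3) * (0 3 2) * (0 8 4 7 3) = (0 3)(1 2 8 4 7) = [3, 2, 8, 0, 7, 5, 6, 1, 4]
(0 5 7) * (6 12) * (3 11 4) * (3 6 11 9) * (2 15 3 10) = (0 5 7)(2 15 3 9 10)(4 6 12 11) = [5, 1, 15, 9, 6, 7, 12, 0, 8, 10, 2, 4, 11, 13, 14, 3]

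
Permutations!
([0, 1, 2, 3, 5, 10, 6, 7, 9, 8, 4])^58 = [0, 1, 2, 3, 5, 10, 6, 7, 8, 9, 4]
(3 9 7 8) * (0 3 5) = [3, 1, 2, 9, 4, 0, 6, 8, 5, 7] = (0 3 9 7 8 5)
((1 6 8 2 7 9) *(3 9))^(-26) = (1 8 7 9 6 2 3)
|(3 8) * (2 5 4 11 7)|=10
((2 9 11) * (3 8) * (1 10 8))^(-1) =(1 3 8 10)(2 11 9)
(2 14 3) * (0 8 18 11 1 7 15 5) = [8, 7, 14, 2, 4, 0, 6, 15, 18, 9, 10, 1, 12, 13, 3, 5, 16, 17, 11] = (0 8 18 11 1 7 15 5)(2 14 3)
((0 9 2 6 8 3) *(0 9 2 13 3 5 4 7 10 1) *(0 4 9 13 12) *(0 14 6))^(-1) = (0 2)(1 10 7 4)(3 13)(5 8 6 14 12 9)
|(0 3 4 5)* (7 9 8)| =|(0 3 4 5)(7 9 8)| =12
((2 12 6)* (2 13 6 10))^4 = ((2 12 10)(6 13))^4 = (13)(2 12 10)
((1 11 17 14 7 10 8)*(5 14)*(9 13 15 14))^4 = (1 9 7 11 13 10 17 15 8 5 14)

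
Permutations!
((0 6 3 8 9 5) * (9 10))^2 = ((0 6 3 8 10 9 5))^2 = (0 3 10 5 6 8 9)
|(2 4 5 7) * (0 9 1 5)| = |(0 9 1 5 7 2 4)| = 7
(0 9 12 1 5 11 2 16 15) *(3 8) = (0 9 12 1 5 11 2 16 15)(3 8) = [9, 5, 16, 8, 4, 11, 6, 7, 3, 12, 10, 2, 1, 13, 14, 0, 15]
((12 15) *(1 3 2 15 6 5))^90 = (1 5 6 12 15 2 3)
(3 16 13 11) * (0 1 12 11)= [1, 12, 2, 16, 4, 5, 6, 7, 8, 9, 10, 3, 11, 0, 14, 15, 13]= (0 1 12 11 3 16 13)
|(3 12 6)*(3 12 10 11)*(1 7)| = |(1 7)(3 10 11)(6 12)| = 6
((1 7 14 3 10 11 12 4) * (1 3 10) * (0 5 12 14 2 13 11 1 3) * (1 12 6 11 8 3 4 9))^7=((0 5 6 11 14 10 12 9 1 7 2 13 8 3 4))^7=(0 9 4 12 3 10 8 14 13 11 2 6 7 5 1)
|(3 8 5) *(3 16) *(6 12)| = |(3 8 5 16)(6 12)| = 4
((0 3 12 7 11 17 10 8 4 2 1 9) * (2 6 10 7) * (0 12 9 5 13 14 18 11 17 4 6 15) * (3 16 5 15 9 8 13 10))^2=(0 5 13 18 4 12 1)(2 15 16 10 14 11 9)(3 6 8)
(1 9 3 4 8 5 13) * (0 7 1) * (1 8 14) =(0 7 8 5 13)(1 9 3 4 14) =[7, 9, 2, 4, 14, 13, 6, 8, 5, 3, 10, 11, 12, 0, 1]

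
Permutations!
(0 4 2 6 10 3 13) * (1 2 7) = (0 4 7 1 2 6 10 3 13) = [4, 2, 6, 13, 7, 5, 10, 1, 8, 9, 3, 11, 12, 0]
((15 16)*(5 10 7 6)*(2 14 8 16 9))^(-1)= (2 9 15 16 8 14)(5 6 7 10)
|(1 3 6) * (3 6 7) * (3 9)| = |(1 6)(3 7 9)| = 6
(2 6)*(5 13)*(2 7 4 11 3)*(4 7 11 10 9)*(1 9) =(1 9 4 10)(2 6 11 3)(5 13) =[0, 9, 6, 2, 10, 13, 11, 7, 8, 4, 1, 3, 12, 5]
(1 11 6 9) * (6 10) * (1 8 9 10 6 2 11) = (2 11 6 10)(8 9) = [0, 1, 11, 3, 4, 5, 10, 7, 9, 8, 2, 6]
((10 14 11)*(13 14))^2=(10 14)(11 13)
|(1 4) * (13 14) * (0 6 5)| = 6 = |(0 6 5)(1 4)(13 14)|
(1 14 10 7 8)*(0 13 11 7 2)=(0 13 11 7 8 1 14 10 2)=[13, 14, 0, 3, 4, 5, 6, 8, 1, 9, 2, 7, 12, 11, 10]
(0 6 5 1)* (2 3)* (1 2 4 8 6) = [1, 0, 3, 4, 8, 2, 5, 7, 6] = (0 1)(2 3 4 8 6 5)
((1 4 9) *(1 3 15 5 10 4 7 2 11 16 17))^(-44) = ((1 7 2 11 16 17)(3 15 5 10 4 9))^(-44) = (1 16 2)(3 4 5)(7 17 11)(9 10 15)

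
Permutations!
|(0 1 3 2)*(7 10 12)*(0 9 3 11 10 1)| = 15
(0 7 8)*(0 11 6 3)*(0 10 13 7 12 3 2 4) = (0 12 3 10 13 7 8 11 6 2 4) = [12, 1, 4, 10, 0, 5, 2, 8, 11, 9, 13, 6, 3, 7]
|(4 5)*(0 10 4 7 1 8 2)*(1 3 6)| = |(0 10 4 5 7 3 6 1 8 2)| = 10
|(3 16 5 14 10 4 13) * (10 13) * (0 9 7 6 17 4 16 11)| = |(0 9 7 6 17 4 10 16 5 14 13 3 11)| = 13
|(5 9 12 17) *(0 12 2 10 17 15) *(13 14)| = |(0 12 15)(2 10 17 5 9)(13 14)| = 30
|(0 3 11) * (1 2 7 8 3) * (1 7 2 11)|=|(0 7 8 3 1 11)|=6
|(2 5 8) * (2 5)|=|(5 8)|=2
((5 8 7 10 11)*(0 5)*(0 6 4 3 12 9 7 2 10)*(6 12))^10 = ((0 5 8 2 10 11 12 9 7)(3 6 4))^10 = (0 5 8 2 10 11 12 9 7)(3 6 4)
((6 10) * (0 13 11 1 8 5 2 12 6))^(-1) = (0 10 6 12 2 5 8 1 11 13)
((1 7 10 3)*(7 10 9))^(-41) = ((1 10 3)(7 9))^(-41) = (1 10 3)(7 9)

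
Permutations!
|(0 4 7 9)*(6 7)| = |(0 4 6 7 9)| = 5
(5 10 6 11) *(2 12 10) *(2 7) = (2 12 10 6 11 5 7) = [0, 1, 12, 3, 4, 7, 11, 2, 8, 9, 6, 5, 10]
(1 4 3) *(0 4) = (0 4 3 1) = [4, 0, 2, 1, 3]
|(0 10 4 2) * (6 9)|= |(0 10 4 2)(6 9)|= 4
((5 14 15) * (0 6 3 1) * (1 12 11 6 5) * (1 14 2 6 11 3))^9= ((0 5 2 6 1)(3 12)(14 15))^9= (0 1 6 2 5)(3 12)(14 15)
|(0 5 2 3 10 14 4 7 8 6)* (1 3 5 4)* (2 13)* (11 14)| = 15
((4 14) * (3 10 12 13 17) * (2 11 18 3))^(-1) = (2 17 13 12 10 3 18 11)(4 14)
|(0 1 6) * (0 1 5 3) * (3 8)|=|(0 5 8 3)(1 6)|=4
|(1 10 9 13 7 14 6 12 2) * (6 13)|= 6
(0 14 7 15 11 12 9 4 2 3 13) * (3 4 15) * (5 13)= [14, 1, 4, 5, 2, 13, 6, 3, 8, 15, 10, 12, 9, 0, 7, 11]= (0 14 7 3 5 13)(2 4)(9 15 11 12)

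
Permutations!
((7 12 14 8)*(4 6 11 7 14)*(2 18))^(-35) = ((2 18)(4 6 11 7 12)(8 14))^(-35) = (2 18)(8 14)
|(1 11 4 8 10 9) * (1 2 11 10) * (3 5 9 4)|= |(1 10 4 8)(2 11 3 5 9)|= 20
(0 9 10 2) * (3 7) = (0 9 10 2)(3 7) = [9, 1, 0, 7, 4, 5, 6, 3, 8, 10, 2]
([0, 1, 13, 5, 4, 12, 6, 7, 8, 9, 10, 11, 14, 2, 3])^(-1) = (2 13)(3 14 12 5)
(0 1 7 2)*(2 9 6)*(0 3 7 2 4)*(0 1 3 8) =[3, 2, 8, 7, 1, 5, 4, 9, 0, 6] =(0 3 7 9 6 4 1 2 8)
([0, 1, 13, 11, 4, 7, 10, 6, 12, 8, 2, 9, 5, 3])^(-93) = [0, 1, 12, 7, 4, 3, 9, 11, 2, 10, 8, 6, 13, 5]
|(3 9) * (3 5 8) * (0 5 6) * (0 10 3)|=12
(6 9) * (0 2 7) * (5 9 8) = (0 2 7)(5 9 6 8) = [2, 1, 7, 3, 4, 9, 8, 0, 5, 6]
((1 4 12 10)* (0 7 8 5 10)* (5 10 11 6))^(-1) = ((0 7 8 10 1 4 12)(5 11 6))^(-1) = (0 12 4 1 10 8 7)(5 6 11)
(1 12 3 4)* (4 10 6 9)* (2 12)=(1 2 12 3 10 6 9 4)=[0, 2, 12, 10, 1, 5, 9, 7, 8, 4, 6, 11, 3]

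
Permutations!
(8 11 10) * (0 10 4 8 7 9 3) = (0 10 7 9 3)(4 8 11) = [10, 1, 2, 0, 8, 5, 6, 9, 11, 3, 7, 4]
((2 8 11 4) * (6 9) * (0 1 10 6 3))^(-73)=((0 1 10 6 9 3)(2 8 11 4))^(-73)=(0 3 9 6 10 1)(2 4 11 8)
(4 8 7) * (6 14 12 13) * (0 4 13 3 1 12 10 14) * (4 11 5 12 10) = (0 11 5 12 3 1 10 14 4 8 7 13 6) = [11, 10, 2, 1, 8, 12, 0, 13, 7, 9, 14, 5, 3, 6, 4]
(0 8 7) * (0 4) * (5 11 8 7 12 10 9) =(0 7 4)(5 11 8 12 10 9) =[7, 1, 2, 3, 0, 11, 6, 4, 12, 5, 9, 8, 10]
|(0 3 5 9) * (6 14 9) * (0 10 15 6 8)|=20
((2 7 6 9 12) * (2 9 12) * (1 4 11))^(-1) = (1 11 4)(2 9 12 6 7)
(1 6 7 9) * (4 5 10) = (1 6 7 9)(4 5 10) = [0, 6, 2, 3, 5, 10, 7, 9, 8, 1, 4]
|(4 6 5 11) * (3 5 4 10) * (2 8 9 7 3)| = 8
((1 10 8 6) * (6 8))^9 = (10)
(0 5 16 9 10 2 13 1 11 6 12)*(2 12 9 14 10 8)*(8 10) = [5, 11, 13, 3, 4, 16, 9, 7, 2, 10, 12, 6, 0, 1, 8, 15, 14] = (0 5 16 14 8 2 13 1 11 6 9 10 12)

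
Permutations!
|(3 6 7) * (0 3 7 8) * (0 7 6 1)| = |(0 3 1)(6 8 7)| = 3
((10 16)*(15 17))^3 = ((10 16)(15 17))^3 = (10 16)(15 17)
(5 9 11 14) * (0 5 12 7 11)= (0 5 9)(7 11 14 12)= [5, 1, 2, 3, 4, 9, 6, 11, 8, 0, 10, 14, 7, 13, 12]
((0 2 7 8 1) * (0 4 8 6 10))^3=((0 2 7 6 10)(1 4 8))^3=(0 6 2 10 7)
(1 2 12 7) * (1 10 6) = (1 2 12 7 10 6) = [0, 2, 12, 3, 4, 5, 1, 10, 8, 9, 6, 11, 7]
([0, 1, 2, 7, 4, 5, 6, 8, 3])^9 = (8)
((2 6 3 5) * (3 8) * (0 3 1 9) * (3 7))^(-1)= (0 9 1 8 6 2 5 3 7)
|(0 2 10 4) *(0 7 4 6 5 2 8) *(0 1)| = |(0 8 1)(2 10 6 5)(4 7)| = 12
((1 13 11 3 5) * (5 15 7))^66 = (1 3 5 11 7 13 15)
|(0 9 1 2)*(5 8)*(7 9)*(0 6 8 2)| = |(0 7 9 1)(2 6 8 5)| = 4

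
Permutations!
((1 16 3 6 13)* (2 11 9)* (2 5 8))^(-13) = ((1 16 3 6 13)(2 11 9 5 8))^(-13) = (1 3 13 16 6)(2 9 8 11 5)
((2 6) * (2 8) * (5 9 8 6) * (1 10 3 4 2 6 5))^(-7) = ((1 10 3 4 2)(5 9 8 6))^(-7) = (1 4 10 2 3)(5 9 8 6)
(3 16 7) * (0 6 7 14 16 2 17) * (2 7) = (0 6 2 17)(3 7)(14 16) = [6, 1, 17, 7, 4, 5, 2, 3, 8, 9, 10, 11, 12, 13, 16, 15, 14, 0]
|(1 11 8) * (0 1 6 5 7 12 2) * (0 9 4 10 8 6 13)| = 13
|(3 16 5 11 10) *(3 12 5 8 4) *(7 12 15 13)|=|(3 16 8 4)(5 11 10 15 13 7 12)|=28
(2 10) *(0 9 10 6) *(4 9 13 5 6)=(0 13 5 6)(2 4 9 10)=[13, 1, 4, 3, 9, 6, 0, 7, 8, 10, 2, 11, 12, 5]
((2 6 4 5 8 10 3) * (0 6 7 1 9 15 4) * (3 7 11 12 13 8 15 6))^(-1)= ((0 3 2 11 12 13 8 10 7 1 9 6)(4 5 15))^(-1)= (0 6 9 1 7 10 8 13 12 11 2 3)(4 15 5)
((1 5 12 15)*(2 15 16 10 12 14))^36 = ((1 5 14 2 15)(10 12 16))^36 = (16)(1 5 14 2 15)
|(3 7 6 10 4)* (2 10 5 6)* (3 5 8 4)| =4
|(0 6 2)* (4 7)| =6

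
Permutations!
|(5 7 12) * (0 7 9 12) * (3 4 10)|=6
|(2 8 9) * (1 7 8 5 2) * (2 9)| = 6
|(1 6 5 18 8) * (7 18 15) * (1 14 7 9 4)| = 12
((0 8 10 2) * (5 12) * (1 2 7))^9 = ((0 8 10 7 1 2)(5 12))^9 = (0 7)(1 8)(2 10)(5 12)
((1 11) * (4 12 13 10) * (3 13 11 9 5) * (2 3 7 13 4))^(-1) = (1 11 12 4 3 2 10 13 7 5 9)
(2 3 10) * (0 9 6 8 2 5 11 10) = (0 9 6 8 2 3)(5 11 10) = [9, 1, 3, 0, 4, 11, 8, 7, 2, 6, 5, 10]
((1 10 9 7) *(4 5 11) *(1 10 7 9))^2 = (1 10 7)(4 11 5)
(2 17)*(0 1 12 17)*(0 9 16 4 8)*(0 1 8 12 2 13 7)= (0 8 1 2 9 16 4 12 17 13 7)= [8, 2, 9, 3, 12, 5, 6, 0, 1, 16, 10, 11, 17, 7, 14, 15, 4, 13]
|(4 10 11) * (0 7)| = |(0 7)(4 10 11)| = 6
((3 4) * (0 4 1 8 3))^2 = ((0 4)(1 8 3))^2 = (1 3 8)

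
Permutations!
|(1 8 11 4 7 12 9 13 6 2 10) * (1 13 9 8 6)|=5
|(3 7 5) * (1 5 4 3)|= 6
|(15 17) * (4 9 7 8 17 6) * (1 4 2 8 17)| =|(1 4 9 7 17 15 6 2 8)| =9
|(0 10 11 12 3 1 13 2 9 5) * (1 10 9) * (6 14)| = 12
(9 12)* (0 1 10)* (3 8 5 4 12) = (0 1 10)(3 8 5 4 12 9) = [1, 10, 2, 8, 12, 4, 6, 7, 5, 3, 0, 11, 9]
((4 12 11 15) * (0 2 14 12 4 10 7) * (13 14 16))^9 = (0 7 10 15 11 12 14 13 16 2)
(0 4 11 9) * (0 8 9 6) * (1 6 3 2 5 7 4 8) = [8, 6, 5, 2, 11, 7, 0, 4, 9, 1, 10, 3] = (0 8 9 1 6)(2 5 7 4 11 3)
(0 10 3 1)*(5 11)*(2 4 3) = (0 10 2 4 3 1)(5 11) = [10, 0, 4, 1, 3, 11, 6, 7, 8, 9, 2, 5]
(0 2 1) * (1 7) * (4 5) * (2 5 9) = [5, 0, 7, 3, 9, 4, 6, 1, 8, 2] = (0 5 4 9 2 7 1)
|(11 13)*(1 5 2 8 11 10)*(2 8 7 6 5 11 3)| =|(1 11 13 10)(2 7 6 5 8 3)| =12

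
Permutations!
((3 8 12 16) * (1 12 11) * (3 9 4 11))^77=(1 11 4 9 16 12)(3 8)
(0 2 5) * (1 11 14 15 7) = (0 2 5)(1 11 14 15 7) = [2, 11, 5, 3, 4, 0, 6, 1, 8, 9, 10, 14, 12, 13, 15, 7]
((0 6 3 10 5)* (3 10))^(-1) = ((0 6 10 5))^(-1) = (0 5 10 6)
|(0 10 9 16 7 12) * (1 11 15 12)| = 9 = |(0 10 9 16 7 1 11 15 12)|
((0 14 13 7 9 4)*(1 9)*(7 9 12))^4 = (0 4 9 13 14)(1 12 7) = ((0 14 13 9 4)(1 12 7))^4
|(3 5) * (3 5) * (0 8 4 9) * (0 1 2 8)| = 5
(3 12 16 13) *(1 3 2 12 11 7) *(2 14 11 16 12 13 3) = (1 2 13 14 11 7)(3 16) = [0, 2, 13, 16, 4, 5, 6, 1, 8, 9, 10, 7, 12, 14, 11, 15, 3]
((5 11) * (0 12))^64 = (12)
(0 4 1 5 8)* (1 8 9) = (0 4 8)(1 5 9) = [4, 5, 2, 3, 8, 9, 6, 7, 0, 1]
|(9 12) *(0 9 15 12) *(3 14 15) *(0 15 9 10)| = 10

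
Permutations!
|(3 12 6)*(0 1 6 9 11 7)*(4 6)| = 9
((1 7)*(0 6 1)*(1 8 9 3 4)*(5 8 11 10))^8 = (0 4 8 11 7 3 5 6 1 9 10)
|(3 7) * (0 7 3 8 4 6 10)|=|(0 7 8 4 6 10)|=6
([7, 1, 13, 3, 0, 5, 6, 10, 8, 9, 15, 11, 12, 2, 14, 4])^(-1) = (0 4 15 10 7)(2 13)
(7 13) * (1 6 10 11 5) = [0, 6, 2, 3, 4, 1, 10, 13, 8, 9, 11, 5, 12, 7] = (1 6 10 11 5)(7 13)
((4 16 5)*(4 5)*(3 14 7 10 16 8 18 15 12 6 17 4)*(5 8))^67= (3 7 16 14 10)(4 18 6 5 15 17 8 12)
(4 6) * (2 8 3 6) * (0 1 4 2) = [1, 4, 8, 6, 0, 5, 2, 7, 3] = (0 1 4)(2 8 3 6)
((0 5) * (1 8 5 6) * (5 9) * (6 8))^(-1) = (0 5 9 8)(1 6)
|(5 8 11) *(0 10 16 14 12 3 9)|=21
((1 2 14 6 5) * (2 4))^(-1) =(1 5 6 14 2 4)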